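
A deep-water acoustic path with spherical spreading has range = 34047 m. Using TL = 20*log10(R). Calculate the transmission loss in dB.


TL = 20*log10(34047) = 90.64

90.64 dB


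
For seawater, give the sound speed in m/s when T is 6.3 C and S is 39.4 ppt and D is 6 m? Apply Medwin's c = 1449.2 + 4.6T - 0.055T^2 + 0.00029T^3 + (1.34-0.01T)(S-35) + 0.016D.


c = 1449.2 + 4.6*6.3 - 0.055*6.3^2 + 0.00029*6.3^3 + (1.34 - 0.01*6.3)*(39.4 - 35) + 0.016*6 = 1481.78

1481.78 m/s


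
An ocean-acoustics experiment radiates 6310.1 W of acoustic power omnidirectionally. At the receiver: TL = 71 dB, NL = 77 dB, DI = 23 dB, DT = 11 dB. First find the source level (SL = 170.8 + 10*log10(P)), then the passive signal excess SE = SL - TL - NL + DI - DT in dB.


Step 1: SL = 170.8 + 10*log10(6310.1) = 208.8 dB
Step 2: SE = SL - TL - NL + DI - DT = 208.8 - 71 - 77 + 23 - 11 = 72.8

72.8 dB


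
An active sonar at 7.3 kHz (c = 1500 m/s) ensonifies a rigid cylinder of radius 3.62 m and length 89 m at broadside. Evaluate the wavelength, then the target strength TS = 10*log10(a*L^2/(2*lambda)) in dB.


Step 1: lambda = c/f = 1500/7300 = 0.20548 m
Step 2: TS = 10*log10(a*L^2/(2*lambda)) = 10*log10(3.62*89^2/(2*0.20548)) = 48.44

48.44 dB


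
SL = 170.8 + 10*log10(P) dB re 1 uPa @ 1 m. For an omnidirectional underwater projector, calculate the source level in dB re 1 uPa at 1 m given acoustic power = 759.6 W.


199.61 dB


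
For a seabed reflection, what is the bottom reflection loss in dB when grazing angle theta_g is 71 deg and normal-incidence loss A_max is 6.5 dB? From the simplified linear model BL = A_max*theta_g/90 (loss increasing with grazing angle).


5.13 dB


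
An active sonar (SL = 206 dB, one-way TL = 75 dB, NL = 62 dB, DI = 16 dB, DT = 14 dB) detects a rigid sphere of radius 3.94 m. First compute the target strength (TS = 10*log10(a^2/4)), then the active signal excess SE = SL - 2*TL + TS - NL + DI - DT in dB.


Step 1: TS = 10*log10(3.94^2/4) = 5.89 dB
Step 2: SE = SL - 2*TL + TS - NL + DI - DT = 206 - 2*75 + (5.89) - 62 + 16 - 14 = 1.89

1.89 dB


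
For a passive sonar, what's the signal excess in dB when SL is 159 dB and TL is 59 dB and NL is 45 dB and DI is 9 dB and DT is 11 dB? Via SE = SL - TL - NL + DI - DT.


SE = SL - TL - NL + DI - DT = 159 - 59 - 45 + 9 - 11 = 53

53 dB


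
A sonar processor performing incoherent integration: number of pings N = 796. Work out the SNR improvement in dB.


Gain = 5*log10(796) = 14.5

14.5 dB


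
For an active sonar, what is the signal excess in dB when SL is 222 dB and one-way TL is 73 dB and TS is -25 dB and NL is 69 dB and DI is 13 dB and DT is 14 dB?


-19 dB


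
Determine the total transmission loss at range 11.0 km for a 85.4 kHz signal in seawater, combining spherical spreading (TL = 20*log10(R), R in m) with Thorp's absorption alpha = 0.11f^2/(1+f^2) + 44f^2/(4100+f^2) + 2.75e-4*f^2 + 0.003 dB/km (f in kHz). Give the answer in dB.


413.96 dB


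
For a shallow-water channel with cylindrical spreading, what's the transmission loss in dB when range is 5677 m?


TL = 10*log10(5677) = 37.54

37.54 dB


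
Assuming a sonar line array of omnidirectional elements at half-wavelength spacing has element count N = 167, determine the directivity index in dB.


DI = 10*log10(167) = 22.23

22.23 dB


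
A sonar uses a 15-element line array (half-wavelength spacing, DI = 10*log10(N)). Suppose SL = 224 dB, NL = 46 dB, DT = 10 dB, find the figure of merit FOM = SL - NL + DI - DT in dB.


Step 1: DI = 10*log10(15) = 11.76 dB
Step 2: FOM = SL - NL + DI - DT = 224 - 46 + 11.76 - 10 = 179.76

179.76 dB


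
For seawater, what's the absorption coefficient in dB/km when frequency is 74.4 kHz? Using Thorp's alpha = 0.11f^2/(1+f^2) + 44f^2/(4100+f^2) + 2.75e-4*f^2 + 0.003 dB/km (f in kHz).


26.912 dB/km


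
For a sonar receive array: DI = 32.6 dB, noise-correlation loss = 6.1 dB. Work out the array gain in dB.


26.5 dB


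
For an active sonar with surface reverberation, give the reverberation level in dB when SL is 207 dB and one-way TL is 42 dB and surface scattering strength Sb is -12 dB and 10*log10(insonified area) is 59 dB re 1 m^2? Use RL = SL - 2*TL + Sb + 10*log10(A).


RL = SL - 2*TL + Sb + 10*log10(A) = 207 - 2*42 + (-12) + 59 = 170

170 dB


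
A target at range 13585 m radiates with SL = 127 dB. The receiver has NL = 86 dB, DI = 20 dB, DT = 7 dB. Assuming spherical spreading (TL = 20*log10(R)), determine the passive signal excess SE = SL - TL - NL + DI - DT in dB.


-28.66 dB


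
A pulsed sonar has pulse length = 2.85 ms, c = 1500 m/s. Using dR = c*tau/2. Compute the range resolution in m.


2.1375 m


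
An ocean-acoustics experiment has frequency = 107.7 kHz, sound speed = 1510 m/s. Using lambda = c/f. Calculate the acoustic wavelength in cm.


1.4 cm


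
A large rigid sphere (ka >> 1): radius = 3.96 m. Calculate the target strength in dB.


TS = 10*log10(3.96^2 / 4) = 10*log10(3.9204) = 5.93

5.93 dB


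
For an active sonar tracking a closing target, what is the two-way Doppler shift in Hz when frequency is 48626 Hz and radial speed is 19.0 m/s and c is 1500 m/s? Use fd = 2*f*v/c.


fd = 2*f*v/c = 2 * 48626 * 19.0 / 1500 = 1231.86

1231.86 Hz


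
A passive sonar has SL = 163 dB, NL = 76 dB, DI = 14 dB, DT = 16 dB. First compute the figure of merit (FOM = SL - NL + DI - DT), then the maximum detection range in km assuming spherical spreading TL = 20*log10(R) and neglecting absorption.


Step 1: FOM = SL - NL + DI - DT = 163 - 76 + 14 - 16 = 85 dB
Step 2: at max range FOM = TL = 20*log10(R), so R = 10^(85/20) = 17782.79 m = 17.78 km

17.78 km


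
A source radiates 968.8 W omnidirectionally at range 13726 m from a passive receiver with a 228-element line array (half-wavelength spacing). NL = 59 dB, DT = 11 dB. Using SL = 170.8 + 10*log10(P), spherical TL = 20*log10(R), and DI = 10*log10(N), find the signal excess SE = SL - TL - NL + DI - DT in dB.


Step 1: SL = 170.8 + 10*log10(968.8) = 200.66 dB
Step 2: TL = 20*log10(13726) = 82.75 dB
Step 3: DI = 10*log10(228) = 23.58 dB
Step 4: SE = SL - TL - NL + DI - DT = 200.66 - 82.75 - 59 + 23.58 - 11 = 71.49

71.49 dB


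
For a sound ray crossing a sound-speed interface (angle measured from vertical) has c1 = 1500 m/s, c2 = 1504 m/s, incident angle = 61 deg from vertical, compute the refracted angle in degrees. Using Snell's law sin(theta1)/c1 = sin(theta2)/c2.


61.28 deg


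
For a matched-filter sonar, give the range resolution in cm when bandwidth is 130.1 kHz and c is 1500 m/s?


0.58 cm


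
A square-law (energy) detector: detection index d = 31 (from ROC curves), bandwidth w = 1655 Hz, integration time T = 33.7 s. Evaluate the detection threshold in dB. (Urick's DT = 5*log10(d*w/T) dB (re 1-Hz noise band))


15.91 dB


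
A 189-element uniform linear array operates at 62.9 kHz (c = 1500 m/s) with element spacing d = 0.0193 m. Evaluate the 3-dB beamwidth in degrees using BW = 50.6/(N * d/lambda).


0.33 deg


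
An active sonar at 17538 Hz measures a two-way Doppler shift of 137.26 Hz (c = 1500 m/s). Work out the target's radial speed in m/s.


From fd = 2*f*v/c, v = c*fd/(2*f) = 1500 * 137.26 / (2*17538) = 5.87

5.87 m/s


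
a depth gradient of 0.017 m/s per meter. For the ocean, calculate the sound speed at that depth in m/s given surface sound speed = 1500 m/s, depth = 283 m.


1504.811 m/s


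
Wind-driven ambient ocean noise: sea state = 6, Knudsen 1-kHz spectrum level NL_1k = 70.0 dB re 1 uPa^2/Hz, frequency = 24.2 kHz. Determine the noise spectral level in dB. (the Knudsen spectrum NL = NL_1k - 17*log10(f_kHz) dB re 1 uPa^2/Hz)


NL = NL_1k - 17*log10(f_kHz) = 70.0 - 17*log10(24.2) = 70.0 - (23.52) = 46.48

46.48 dB


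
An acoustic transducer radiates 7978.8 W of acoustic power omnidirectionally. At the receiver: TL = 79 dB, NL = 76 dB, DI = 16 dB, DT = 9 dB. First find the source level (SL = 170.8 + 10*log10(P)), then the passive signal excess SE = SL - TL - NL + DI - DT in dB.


Step 1: SL = 170.8 + 10*log10(7978.8) = 209.82 dB
Step 2: SE = SL - TL - NL + DI - DT = 209.82 - 79 - 76 + 16 - 9 = 61.82

61.82 dB


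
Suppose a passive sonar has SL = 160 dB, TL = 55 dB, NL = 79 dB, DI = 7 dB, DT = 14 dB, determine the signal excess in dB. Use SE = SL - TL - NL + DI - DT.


SE = SL - TL - NL + DI - DT = 160 - 55 - 79 + 7 - 14 = 19

19 dB


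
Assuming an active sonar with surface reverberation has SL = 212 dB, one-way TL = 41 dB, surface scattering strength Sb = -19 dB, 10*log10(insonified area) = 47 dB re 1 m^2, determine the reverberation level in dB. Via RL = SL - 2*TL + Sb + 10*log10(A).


RL = SL - 2*TL + Sb + 10*log10(A) = 212 - 2*41 + (-19) + 47 = 158

158 dB


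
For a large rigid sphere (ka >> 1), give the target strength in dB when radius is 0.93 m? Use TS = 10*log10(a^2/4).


-6.65 dB


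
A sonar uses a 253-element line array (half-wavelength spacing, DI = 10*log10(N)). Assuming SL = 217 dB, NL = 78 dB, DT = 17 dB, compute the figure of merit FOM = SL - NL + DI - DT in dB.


Step 1: DI = 10*log10(253) = 24.03 dB
Step 2: FOM = SL - NL + DI - DT = 217 - 78 + 24.03 - 17 = 146.03

146.03 dB


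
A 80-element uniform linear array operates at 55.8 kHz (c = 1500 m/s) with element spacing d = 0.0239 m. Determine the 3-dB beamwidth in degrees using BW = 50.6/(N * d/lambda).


Step 1: lambda = 1500/55800 = 0.02688 m
Step 2: d/lambda = 0.0239/0.02688 = 0.8891
Step 3: BW = 50.6/(N * d/lambda) = 50.6/(80 * 0.8891) = 0.71

0.71 deg


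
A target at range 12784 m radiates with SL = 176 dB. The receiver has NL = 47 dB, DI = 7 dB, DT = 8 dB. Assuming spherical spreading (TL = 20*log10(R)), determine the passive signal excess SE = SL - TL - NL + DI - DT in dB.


45.87 dB


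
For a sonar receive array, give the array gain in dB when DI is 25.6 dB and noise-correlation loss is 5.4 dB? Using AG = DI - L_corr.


AG = DI - L_corr = 25.6 - 5.4 = 20.2

20.2 dB


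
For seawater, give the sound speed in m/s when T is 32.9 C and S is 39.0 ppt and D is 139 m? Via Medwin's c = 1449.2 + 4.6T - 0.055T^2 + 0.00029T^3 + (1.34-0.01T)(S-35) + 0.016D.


c = 1449.2 + 4.6*32.9 - 0.055*32.9^2 + 0.00029*32.9^3 + (1.34 - 0.01*32.9)*(39.0 - 35) + 0.016*139 = 1557.6

1557.6 m/s


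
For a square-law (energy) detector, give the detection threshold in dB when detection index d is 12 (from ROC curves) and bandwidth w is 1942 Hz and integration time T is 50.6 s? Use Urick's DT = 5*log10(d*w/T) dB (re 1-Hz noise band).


13.32 dB


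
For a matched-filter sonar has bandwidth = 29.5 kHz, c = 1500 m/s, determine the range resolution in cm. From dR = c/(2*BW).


dR = c/(2*BW) = 1500 / (2 * 29.5e3) = 0.0254 m = 2.54 cm

2.54 cm


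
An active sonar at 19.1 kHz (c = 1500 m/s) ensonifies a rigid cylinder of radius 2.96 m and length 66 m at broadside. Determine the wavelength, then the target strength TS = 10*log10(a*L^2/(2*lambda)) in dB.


Step 1: lambda = c/f = 1500/19100 = 0.07853 m
Step 2: TS = 10*log10(a*L^2/(2*lambda)) = 10*log10(2.96*66^2/(2*0.07853)) = 49.14

49.14 dB


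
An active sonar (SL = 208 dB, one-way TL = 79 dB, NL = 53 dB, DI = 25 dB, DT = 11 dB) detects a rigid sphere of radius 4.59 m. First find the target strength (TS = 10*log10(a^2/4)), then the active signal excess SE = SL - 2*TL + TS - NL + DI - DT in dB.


Step 1: TS = 10*log10(4.59^2/4) = 7.22 dB
Step 2: SE = SL - 2*TL + TS - NL + DI - DT = 208 - 2*79 + (7.22) - 53 + 25 - 11 = 18.22

18.22 dB


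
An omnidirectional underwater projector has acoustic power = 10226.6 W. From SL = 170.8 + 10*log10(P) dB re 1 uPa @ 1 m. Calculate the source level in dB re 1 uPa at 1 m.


SL = 170.8 + 10*log10(10226.6) = 170.8 + 40.1 = 210.9

210.9 dB


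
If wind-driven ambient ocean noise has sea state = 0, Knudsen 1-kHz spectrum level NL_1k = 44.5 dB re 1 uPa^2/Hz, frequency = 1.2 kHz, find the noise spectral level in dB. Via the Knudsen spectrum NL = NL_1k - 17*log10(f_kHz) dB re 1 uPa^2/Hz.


NL = NL_1k - 17*log10(f_kHz) = 44.5 - 17*log10(1.2) = 44.5 - (1.35) = 43.15

43.15 dB


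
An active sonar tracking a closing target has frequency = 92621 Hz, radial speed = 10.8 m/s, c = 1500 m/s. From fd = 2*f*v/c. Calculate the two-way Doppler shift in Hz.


fd = 2*f*v/c = 2 * 92621 * 10.8 / 1500 = 1333.74

1333.74 Hz


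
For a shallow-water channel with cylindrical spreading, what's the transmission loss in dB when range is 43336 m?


TL = 10*log10(43336) = 46.37

46.37 dB


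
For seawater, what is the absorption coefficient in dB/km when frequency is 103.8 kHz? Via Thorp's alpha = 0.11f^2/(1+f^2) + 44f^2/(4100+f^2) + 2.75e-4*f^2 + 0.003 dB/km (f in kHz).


f^2 = 10774.44
alpha = 0.11*10774.44/(1+10774.44) + 44*10774.44/(4100+10774.44) + 2.75e-4*10774.44 + 0.003 = 34.948

34.948 dB/km


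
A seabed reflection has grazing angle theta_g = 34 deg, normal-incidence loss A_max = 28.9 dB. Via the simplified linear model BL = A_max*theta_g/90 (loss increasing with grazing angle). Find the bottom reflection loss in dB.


BL = A_max * theta_g / 90 = 28.9 * 34 / 90 = 10.92

10.92 dB


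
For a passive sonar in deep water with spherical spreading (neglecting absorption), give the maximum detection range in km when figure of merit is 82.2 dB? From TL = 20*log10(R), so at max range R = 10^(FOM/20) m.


At max range FOM = TL, so 20*log10(R) = 82.2
R = 10^(82.2/20) = 12882.5 m = 12.88 km

12.88 km


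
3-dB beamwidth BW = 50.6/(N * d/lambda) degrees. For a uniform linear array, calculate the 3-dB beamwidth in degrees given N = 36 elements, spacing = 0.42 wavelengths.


3.35 deg


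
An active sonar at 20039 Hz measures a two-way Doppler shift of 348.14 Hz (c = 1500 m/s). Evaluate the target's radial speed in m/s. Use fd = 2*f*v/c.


From fd = 2*f*v/c, v = c*fd/(2*f) = 1500 * 348.14 / (2*20039) = 13.03

13.03 m/s


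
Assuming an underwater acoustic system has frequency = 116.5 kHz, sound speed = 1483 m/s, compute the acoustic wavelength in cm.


lambda = c/f = 1483 / 116500 = 0.0127 m = 1.27 cm

1.27 cm


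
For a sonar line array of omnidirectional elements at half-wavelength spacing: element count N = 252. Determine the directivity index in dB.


24.01 dB


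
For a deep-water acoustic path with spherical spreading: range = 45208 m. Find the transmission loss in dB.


TL = 20*log10(45208) = 93.1

93.1 dB


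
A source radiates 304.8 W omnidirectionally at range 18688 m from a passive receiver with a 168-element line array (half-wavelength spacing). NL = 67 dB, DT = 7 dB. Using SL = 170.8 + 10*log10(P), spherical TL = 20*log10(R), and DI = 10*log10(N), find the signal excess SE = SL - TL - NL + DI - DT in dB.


Step 1: SL = 170.8 + 10*log10(304.8) = 195.64 dB
Step 2: TL = 20*log10(18688) = 85.43 dB
Step 3: DI = 10*log10(168) = 22.25 dB
Step 4: SE = SL - TL - NL + DI - DT = 195.64 - 85.43 - 67 + 22.25 - 7 = 58.46

58.46 dB


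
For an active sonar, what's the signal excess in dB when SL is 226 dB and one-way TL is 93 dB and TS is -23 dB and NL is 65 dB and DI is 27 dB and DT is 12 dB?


SE = SL - 2*TL + TS - NL + DI - DT = 226 - 2*93 + (-23) - 65 + 27 - 12 = -33

-33 dB


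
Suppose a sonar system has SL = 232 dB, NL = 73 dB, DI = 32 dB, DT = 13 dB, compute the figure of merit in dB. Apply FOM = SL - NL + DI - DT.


FOM = SL - NL + DI - DT = 232 - 73 + 32 - 13 = 178

178 dB


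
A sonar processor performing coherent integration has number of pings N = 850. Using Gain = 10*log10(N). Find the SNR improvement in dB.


29.29 dB


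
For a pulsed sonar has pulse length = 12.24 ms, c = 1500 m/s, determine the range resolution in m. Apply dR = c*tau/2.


dR = c*tau/2 = 1500 * 12.24e-3 / 2 = 9.18

9.18 m


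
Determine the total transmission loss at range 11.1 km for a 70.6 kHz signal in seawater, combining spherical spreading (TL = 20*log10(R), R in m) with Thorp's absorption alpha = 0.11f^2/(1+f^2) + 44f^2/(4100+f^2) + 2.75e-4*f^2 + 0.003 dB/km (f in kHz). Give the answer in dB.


Step 1 (Thorp): alpha = 0.11*4984.36/(1+4984.36) + 44*4984.36/(4100+4984.36) + 2.75e-4*4984.36 + 0.003 = 25.6254 dB/km
Step 2: TL_spread = 20*log10(11100) = 80.91 dB
Step 3: TL_abs = alpha*R = 25.6254 * 11.1 = 284.44 dB
Step 4: TL_total = 80.91 + 284.44 = 365.35

365.35 dB


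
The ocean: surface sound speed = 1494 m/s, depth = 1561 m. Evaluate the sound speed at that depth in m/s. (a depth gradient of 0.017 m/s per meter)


c = 1494 + 0.017 * 1561 = 1520.537

1520.537 m/s


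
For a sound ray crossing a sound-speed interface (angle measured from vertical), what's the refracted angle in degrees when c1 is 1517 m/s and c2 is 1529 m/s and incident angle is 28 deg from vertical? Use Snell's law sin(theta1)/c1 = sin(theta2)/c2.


sin(theta2) = (c2/c1)*sin(theta1) = (1529/1517)*sin(28 deg) = 0.47319
theta2 = arcsin(0.47319) = 28.24

28.24 deg


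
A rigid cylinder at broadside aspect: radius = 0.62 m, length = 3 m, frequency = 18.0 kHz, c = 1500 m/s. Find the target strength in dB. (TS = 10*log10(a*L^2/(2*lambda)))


15.25 dB


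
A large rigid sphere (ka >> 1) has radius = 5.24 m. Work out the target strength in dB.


8.37 dB


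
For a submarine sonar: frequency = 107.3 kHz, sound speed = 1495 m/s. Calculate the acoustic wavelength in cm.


lambda = c/f = 1495 / 107300 = 0.0139 m = 1.39 cm

1.39 cm


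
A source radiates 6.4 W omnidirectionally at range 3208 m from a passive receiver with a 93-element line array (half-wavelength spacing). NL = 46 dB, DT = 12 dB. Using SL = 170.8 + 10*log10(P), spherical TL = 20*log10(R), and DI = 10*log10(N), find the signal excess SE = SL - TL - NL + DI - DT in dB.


Step 1: SL = 170.8 + 10*log10(6.4) = 178.86 dB
Step 2: TL = 20*log10(3208) = 70.12 dB
Step 3: DI = 10*log10(93) = 19.68 dB
Step 4: SE = SL - TL - NL + DI - DT = 178.86 - 70.12 - 46 + 19.68 - 12 = 70.42

70.42 dB


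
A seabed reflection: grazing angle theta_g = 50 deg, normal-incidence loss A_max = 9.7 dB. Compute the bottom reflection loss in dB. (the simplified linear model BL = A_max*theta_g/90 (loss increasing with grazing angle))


BL = A_max * theta_g / 90 = 9.7 * 50 / 90 = 5.39

5.39 dB


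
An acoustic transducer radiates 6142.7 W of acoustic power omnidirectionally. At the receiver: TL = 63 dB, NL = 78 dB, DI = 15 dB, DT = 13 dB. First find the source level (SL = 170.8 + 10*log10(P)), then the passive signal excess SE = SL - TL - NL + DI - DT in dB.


Step 1: SL = 170.8 + 10*log10(6142.7) = 208.68 dB
Step 2: SE = SL - TL - NL + DI - DT = 208.68 - 63 - 78 + 15 - 13 = 69.68

69.68 dB


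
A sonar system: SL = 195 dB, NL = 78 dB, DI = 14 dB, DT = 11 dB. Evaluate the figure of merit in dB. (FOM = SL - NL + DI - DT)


FOM = SL - NL + DI - DT = 195 - 78 + 14 - 11 = 120

120 dB


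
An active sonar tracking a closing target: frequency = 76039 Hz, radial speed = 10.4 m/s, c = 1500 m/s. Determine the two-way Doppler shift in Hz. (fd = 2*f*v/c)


fd = 2*f*v/c = 2 * 76039 * 10.4 / 1500 = 1054.41

1054.41 Hz


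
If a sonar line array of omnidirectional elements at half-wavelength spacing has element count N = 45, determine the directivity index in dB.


16.53 dB


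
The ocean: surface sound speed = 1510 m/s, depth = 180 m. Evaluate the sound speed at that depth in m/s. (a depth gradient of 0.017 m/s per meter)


c = 1510 + 0.017 * 180 = 1513.06

1513.06 m/s


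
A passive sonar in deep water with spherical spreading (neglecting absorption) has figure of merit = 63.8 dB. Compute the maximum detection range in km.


At max range FOM = TL, so 20*log10(R) = 63.8
R = 10^(63.8/20) = 1548.82 m = 1.55 km

1.55 km


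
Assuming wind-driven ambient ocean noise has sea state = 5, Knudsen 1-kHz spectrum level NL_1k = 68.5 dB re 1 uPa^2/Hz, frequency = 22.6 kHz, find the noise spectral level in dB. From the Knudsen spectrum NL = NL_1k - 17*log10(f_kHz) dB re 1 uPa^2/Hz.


NL = NL_1k - 17*log10(f_kHz) = 68.5 - 17*log10(22.6) = 68.5 - (23.02) = 45.48

45.48 dB


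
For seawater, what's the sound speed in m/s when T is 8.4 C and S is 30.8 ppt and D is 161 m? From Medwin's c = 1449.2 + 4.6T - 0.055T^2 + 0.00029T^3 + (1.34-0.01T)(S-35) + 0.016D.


c = 1449.2 + 4.6*8.4 - 0.055*8.4^2 + 0.00029*8.4^3 + (1.34 - 0.01*8.4)*(30.8 - 35) + 0.016*161 = 1481.43

1481.43 m/s


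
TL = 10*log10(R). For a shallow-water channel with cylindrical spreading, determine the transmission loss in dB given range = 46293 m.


TL = 10*log10(46293) = 46.66

46.66 dB


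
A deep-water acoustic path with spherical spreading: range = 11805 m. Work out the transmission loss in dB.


81.44 dB


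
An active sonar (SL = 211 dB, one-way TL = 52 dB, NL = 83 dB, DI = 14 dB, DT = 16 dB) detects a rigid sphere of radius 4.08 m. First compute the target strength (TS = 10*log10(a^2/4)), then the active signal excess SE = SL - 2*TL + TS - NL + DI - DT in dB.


Step 1: TS = 10*log10(4.08^2/4) = 6.19 dB
Step 2: SE = SL - 2*TL + TS - NL + DI - DT = 211 - 2*52 + (6.19) - 83 + 14 - 16 = 28.19

28.19 dB


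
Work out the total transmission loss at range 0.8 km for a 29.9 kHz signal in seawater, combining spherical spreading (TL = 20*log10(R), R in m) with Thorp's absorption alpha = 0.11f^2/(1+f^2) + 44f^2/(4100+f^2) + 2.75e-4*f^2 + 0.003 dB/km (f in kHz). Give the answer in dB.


Step 1 (Thorp): alpha = 0.11*894.01/(1+894.01) + 44*894.01/(4100+894.01) + 2.75e-4*894.01 + 0.003 = 8.2355 dB/km
Step 2: TL_spread = 20*log10(800) = 58.06 dB
Step 3: TL_abs = alpha*R = 8.2355 * 0.8 = 6.59 dB
Step 4: TL_total = 58.06 + 6.59 = 64.65

64.65 dB


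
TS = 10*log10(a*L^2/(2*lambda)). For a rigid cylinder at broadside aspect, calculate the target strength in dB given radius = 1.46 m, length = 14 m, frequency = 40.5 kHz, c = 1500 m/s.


lambda = 1500/40500 = 0.03704 m
TS = 10*log10(1.46*14^2/(2*0.03704)) = 35.87

35.87 dB


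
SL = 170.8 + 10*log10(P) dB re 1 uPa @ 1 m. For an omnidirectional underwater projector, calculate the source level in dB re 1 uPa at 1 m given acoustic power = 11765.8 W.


211.51 dB


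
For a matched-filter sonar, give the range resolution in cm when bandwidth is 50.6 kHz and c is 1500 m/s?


1.48 cm


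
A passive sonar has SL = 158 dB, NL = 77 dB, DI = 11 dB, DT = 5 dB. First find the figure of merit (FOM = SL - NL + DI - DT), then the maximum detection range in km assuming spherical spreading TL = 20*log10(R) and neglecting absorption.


Step 1: FOM = SL - NL + DI - DT = 158 - 77 + 11 - 5 = 87 dB
Step 2: at max range FOM = TL = 20*log10(R), so R = 10^(87/20) = 22387.21 m = 22.39 km

22.39 km


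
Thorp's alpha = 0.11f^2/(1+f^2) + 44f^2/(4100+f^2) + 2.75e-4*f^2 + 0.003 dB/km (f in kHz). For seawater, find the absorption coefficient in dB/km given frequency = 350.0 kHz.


76.376 dB/km


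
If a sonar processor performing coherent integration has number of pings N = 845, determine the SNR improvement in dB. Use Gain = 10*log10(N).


29.27 dB


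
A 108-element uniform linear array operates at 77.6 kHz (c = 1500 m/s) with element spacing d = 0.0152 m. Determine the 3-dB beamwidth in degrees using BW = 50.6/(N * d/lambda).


0.6 deg


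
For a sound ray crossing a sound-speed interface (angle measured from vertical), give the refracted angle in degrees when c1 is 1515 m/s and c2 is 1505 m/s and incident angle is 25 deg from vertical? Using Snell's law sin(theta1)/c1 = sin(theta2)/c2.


24.82 deg


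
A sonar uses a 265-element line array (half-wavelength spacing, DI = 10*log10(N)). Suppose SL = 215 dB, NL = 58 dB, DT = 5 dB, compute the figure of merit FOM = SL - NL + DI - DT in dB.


Step 1: DI = 10*log10(265) = 24.23 dB
Step 2: FOM = SL - NL + DI - DT = 215 - 58 + 24.23 - 5 = 176.23

176.23 dB


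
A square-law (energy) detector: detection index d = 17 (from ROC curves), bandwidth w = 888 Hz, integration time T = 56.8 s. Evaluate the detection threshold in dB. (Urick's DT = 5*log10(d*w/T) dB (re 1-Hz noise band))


12.12 dB


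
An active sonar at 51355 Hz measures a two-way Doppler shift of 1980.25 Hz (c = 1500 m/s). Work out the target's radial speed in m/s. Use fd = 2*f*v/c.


From fd = 2*f*v/c, v = c*fd/(2*f) = 1500 * 1980.25 / (2*51355) = 28.92

28.92 m/s


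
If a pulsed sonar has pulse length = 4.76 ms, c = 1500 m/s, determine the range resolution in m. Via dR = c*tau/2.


dR = c*tau/2 = 1500 * 4.76e-3 / 2 = 3.57

3.57 m


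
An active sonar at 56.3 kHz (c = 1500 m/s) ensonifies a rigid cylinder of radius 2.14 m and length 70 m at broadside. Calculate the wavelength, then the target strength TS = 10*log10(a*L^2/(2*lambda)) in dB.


Step 1: lambda = c/f = 1500/56300 = 0.02664 m
Step 2: TS = 10*log10(a*L^2/(2*lambda)) = 10*log10(2.14*70^2/(2*0.02664)) = 52.94

52.94 dB


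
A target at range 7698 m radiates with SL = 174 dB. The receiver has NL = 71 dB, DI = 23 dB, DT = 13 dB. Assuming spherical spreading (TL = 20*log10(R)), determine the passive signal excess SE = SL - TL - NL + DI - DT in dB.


Step 1: TL = 20*log10(7698) = 77.73 dB
Step 2: SE = 174 - 77.73 - 71 + 23 - 13 = 35.27

35.27 dB


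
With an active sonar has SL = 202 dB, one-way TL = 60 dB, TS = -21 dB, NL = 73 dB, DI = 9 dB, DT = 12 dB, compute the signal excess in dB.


SE = SL - 2*TL + TS - NL + DI - DT = 202 - 2*60 + (-21) - 73 + 9 - 12 = -15

-15 dB


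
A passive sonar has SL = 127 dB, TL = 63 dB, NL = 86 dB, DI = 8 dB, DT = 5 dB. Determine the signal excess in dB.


SE = SL - TL - NL + DI - DT = 127 - 63 - 86 + 8 - 5 = -19

-19 dB


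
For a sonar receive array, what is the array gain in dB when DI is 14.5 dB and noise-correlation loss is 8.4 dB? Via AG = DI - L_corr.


AG = DI - L_corr = 14.5 - 8.4 = 6.1

6.1 dB


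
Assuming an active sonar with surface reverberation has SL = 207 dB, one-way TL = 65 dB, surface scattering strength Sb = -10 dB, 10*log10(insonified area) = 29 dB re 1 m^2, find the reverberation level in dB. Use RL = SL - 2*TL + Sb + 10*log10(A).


RL = SL - 2*TL + Sb + 10*log10(A) = 207 - 2*65 + (-10) + 29 = 96

96 dB


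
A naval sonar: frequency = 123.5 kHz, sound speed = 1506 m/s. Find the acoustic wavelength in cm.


lambda = c/f = 1506 / 123500 = 0.0122 m = 1.22 cm

1.22 cm


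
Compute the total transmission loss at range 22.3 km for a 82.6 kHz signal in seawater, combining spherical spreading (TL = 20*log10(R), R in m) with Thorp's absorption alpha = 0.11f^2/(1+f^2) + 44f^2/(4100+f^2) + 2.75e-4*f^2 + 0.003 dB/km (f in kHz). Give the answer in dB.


Step 1 (Thorp): alpha = 0.11*6822.76/(1+6822.76) + 44*6822.76/(4100+6822.76) + 2.75e-4*6822.76 + 0.003 = 29.4733 dB/km
Step 2: TL_spread = 20*log10(22300) = 86.97 dB
Step 3: TL_abs = alpha*R = 29.4733 * 22.3 = 657.25 dB
Step 4: TL_total = 86.97 + 657.25 = 744.22

744.22 dB


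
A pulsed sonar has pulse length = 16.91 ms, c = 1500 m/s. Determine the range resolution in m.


12.6825 m


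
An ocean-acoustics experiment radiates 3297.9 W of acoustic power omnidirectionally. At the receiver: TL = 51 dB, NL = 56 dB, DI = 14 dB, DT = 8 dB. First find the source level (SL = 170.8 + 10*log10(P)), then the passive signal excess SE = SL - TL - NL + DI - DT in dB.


Step 1: SL = 170.8 + 10*log10(3297.9) = 205.98 dB
Step 2: SE = SL - TL - NL + DI - DT = 205.98 - 51 - 56 + 14 - 8 = 104.98

104.98 dB


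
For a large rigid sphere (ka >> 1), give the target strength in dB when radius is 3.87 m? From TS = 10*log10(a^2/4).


TS = 10*log10(3.87^2 / 4) = 10*log10(3.744225) = 5.73

5.73 dB


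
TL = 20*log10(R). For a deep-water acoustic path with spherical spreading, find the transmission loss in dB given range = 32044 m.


TL = 20*log10(32044) = 90.11

90.11 dB


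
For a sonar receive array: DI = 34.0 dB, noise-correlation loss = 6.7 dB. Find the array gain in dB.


AG = DI - L_corr = 34.0 - 6.7 = 27.3

27.3 dB


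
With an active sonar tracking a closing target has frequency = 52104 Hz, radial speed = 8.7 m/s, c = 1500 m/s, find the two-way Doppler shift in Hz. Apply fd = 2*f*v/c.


fd = 2*f*v/c = 2 * 52104 * 8.7 / 1500 = 604.41

604.41 Hz


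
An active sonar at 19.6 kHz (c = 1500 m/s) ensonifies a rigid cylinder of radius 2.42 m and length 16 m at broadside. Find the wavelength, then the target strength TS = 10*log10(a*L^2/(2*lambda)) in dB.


Step 1: lambda = c/f = 1500/19600 = 0.07653 m
Step 2: TS = 10*log10(a*L^2/(2*lambda)) = 10*log10(2.42*16^2/(2*0.07653)) = 36.07

36.07 dB


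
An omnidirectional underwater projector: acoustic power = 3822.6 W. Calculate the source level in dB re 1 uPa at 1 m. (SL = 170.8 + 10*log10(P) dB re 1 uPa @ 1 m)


SL = 170.8 + 10*log10(3822.6) = 170.8 + 35.82 = 206.62

206.62 dB


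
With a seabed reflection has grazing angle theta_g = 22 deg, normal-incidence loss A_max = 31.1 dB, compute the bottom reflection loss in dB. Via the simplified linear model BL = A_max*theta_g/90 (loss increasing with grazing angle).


BL = A_max * theta_g / 90 = 31.1 * 22 / 90 = 7.6

7.6 dB


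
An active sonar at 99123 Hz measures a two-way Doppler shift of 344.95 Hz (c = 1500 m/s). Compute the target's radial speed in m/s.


From fd = 2*f*v/c, v = c*fd/(2*f) = 1500 * 344.95 / (2*99123) = 2.61

2.61 m/s


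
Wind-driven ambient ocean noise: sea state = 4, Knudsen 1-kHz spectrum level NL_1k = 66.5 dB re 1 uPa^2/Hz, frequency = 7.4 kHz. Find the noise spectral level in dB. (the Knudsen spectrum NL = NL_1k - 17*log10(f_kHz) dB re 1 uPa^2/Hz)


NL = NL_1k - 17*log10(f_kHz) = 66.5 - 17*log10(7.4) = 66.5 - (14.78) = 51.72

51.72 dB


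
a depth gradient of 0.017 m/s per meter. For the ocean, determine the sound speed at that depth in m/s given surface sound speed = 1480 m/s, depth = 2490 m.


c = 1480 + 0.017 * 2490 = 1522.33

1522.33 m/s


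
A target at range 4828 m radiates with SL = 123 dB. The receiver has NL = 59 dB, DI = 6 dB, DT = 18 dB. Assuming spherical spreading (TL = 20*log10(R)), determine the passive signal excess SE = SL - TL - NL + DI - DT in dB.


-21.68 dB


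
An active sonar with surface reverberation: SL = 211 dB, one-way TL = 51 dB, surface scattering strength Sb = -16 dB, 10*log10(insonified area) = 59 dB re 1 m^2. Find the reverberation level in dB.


RL = SL - 2*TL + Sb + 10*log10(A) = 211 - 2*51 + (-16) + 59 = 152

152 dB


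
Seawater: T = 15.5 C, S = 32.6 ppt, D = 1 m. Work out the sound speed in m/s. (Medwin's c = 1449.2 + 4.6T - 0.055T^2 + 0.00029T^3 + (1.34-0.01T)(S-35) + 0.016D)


1505.54 m/s


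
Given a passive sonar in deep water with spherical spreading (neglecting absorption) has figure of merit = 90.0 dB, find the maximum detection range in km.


At max range FOM = TL, so 20*log10(R) = 90.0
R = 10^(90.0/20) = 31622.78 m = 31.62 km

31.62 km


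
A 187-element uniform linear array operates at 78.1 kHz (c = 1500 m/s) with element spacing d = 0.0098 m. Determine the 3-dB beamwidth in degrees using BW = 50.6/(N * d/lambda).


Step 1: lambda = 1500/78100 = 0.01921 m
Step 2: d/lambda = 0.0098/0.01921 = 0.5102
Step 3: BW = 50.6/(N * d/lambda) = 50.6/(187 * 0.5102) = 0.53

0.53 deg


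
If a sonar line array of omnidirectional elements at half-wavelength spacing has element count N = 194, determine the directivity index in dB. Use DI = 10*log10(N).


DI = 10*log10(194) = 22.88

22.88 dB


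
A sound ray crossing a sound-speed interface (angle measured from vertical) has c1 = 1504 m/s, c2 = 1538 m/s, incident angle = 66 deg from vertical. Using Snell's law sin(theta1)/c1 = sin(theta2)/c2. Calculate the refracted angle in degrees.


sin(theta2) = (c2/c1)*sin(theta1) = (1538/1504)*sin(66 deg) = 0.9342
theta2 = arcsin(0.9342) = 69.1

69.1 deg


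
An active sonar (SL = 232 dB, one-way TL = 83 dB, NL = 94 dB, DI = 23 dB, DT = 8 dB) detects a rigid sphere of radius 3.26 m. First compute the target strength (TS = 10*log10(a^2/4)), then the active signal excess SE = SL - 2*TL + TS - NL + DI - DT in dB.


Step 1: TS = 10*log10(3.26^2/4) = 4.24 dB
Step 2: SE = SL - 2*TL + TS - NL + DI - DT = 232 - 2*83 + (4.24) - 94 + 23 - 8 = -8.76

-8.76 dB


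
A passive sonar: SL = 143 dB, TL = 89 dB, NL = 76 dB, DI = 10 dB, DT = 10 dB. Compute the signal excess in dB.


-22 dB


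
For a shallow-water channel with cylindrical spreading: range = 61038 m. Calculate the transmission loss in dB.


47.86 dB


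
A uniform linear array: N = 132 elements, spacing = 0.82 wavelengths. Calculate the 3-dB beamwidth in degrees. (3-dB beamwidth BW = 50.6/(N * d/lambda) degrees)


0.47 deg


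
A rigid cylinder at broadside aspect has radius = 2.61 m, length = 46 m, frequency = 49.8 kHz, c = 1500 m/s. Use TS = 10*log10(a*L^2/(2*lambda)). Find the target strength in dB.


49.62 dB


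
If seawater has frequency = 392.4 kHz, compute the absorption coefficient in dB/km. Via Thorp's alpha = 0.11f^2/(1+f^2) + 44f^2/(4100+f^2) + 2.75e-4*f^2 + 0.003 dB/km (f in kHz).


85.316 dB/km


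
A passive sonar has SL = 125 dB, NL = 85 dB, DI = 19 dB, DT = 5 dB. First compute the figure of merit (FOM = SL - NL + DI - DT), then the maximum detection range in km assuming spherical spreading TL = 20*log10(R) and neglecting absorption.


Step 1: FOM = SL - NL + DI - DT = 125 - 85 + 19 - 5 = 54 dB
Step 2: at max range FOM = TL = 20*log10(R), so R = 10^(54/20) = 501.19 m = 0.5 km

0.5 km


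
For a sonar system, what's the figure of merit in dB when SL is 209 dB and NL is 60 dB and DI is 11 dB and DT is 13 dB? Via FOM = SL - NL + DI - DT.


FOM = SL - NL + DI - DT = 209 - 60 + 11 - 13 = 147

147 dB


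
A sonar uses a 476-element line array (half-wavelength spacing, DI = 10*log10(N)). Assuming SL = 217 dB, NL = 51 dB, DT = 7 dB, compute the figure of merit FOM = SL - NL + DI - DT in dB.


Step 1: DI = 10*log10(476) = 26.78 dB
Step 2: FOM = SL - NL + DI - DT = 217 - 51 + 26.78 - 7 = 185.78

185.78 dB


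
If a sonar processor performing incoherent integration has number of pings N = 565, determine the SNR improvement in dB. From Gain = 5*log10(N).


Gain = 5*log10(565) = 13.76

13.76 dB


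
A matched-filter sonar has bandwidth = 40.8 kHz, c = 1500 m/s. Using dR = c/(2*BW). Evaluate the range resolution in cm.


1.84 cm


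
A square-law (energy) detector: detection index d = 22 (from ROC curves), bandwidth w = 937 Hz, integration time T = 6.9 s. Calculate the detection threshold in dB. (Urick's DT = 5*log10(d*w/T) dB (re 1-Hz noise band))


17.38 dB


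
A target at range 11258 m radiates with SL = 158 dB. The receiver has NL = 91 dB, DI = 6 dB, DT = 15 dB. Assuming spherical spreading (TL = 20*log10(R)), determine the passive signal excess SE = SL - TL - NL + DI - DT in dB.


Step 1: TL = 20*log10(11258) = 81.03 dB
Step 2: SE = 158 - 81.03 - 91 + 6 - 15 = -23.03

-23.03 dB


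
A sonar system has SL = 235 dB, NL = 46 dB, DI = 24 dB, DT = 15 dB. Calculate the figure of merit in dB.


198 dB


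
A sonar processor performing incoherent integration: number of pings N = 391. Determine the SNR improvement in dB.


Gain = 5*log10(391) = 12.96

12.96 dB


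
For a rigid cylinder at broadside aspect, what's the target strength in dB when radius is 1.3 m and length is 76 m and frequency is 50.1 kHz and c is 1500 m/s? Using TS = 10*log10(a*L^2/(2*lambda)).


lambda = 1500/50100 = 0.02994 m
TS = 10*log10(1.3*76^2/(2*0.02994)) = 50.98

50.98 dB


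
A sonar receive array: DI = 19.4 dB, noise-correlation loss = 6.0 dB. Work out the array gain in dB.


13.4 dB


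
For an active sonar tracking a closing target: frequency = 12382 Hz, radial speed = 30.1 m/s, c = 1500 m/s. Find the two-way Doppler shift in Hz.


fd = 2*f*v/c = 2 * 12382 * 30.1 / 1500 = 496.93

496.93 Hz


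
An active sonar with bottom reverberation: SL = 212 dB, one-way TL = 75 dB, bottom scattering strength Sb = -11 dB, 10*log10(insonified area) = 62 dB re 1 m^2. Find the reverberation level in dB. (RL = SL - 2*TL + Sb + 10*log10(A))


RL = SL - 2*TL + Sb + 10*log10(A) = 212 - 2*75 + (-11) + 62 = 113

113 dB


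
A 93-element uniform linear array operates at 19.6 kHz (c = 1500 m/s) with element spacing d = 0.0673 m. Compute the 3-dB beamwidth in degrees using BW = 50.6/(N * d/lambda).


Step 1: lambda = 1500/19600 = 0.07653 m
Step 2: d/lambda = 0.0673/0.07653 = 0.8794
Step 3: BW = 50.6/(N * d/lambda) = 50.6/(93 * 0.8794) = 0.62

0.62 deg


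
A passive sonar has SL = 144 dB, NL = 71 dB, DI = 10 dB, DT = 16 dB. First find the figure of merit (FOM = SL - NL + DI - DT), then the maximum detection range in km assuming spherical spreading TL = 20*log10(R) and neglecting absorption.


Step 1: FOM = SL - NL + DI - DT = 144 - 71 + 10 - 16 = 67 dB
Step 2: at max range FOM = TL = 20*log10(R), so R = 10^(67/20) = 2238.72 m = 2.24 km

2.24 km


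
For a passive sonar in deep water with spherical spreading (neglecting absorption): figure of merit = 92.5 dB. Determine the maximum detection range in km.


42.17 km


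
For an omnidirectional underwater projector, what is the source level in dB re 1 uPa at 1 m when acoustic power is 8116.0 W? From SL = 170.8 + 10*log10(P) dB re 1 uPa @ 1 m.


SL = 170.8 + 10*log10(8116.0) = 170.8 + 39.09 = 209.89

209.89 dB


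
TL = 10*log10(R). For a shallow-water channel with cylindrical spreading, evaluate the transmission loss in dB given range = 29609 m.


TL = 10*log10(29609) = 44.71

44.71 dB


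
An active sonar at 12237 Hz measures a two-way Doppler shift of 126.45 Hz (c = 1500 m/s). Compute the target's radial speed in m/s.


From fd = 2*f*v/c, v = c*fd/(2*f) = 1500 * 126.45 / (2*12237) = 7.75

7.75 m/s


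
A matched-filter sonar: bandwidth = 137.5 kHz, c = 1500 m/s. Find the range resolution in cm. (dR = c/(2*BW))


0.55 cm


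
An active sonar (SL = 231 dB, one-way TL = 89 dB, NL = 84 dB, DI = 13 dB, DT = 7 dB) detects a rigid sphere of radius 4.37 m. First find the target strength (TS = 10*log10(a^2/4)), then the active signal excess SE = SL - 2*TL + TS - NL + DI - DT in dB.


Step 1: TS = 10*log10(4.37^2/4) = 6.79 dB
Step 2: SE = SL - 2*TL + TS - NL + DI - DT = 231 - 2*89 + (6.79) - 84 + 13 - 7 = -18.21

-18.21 dB


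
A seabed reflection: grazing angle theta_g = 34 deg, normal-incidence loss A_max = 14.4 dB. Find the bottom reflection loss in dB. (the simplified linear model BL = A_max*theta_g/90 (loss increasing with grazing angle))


5.44 dB


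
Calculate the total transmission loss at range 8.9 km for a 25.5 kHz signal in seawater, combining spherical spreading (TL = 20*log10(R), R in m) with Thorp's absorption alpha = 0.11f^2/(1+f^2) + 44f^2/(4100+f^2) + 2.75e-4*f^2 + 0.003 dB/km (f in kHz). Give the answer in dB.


Step 1 (Thorp): alpha = 0.11*650.25/(1+650.25) + 44*650.25/(4100+650.25) + 2.75e-4*650.25 + 0.003 = 6.3147 dB/km
Step 2: TL_spread = 20*log10(8900) = 78.99 dB
Step 3: TL_abs = alpha*R = 6.3147 * 8.9 = 56.2 dB
Step 4: TL_total = 78.99 + 56.2 = 135.19

135.19 dB


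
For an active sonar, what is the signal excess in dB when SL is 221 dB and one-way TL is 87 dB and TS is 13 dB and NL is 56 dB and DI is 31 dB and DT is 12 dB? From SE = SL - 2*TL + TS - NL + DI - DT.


SE = SL - 2*TL + TS - NL + DI - DT = 221 - 2*87 + (13) - 56 + 31 - 12 = 23

23 dB


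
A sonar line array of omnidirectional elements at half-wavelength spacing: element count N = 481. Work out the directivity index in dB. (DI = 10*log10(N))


26.82 dB


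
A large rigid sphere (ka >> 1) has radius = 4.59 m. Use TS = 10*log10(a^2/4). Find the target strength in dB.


7.22 dB


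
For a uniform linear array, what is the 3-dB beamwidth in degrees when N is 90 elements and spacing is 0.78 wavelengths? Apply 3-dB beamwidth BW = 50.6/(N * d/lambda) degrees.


BW = 50.6 / (90 * 0.78) = 50.6 / 70.2 = 0.72

0.72 deg
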